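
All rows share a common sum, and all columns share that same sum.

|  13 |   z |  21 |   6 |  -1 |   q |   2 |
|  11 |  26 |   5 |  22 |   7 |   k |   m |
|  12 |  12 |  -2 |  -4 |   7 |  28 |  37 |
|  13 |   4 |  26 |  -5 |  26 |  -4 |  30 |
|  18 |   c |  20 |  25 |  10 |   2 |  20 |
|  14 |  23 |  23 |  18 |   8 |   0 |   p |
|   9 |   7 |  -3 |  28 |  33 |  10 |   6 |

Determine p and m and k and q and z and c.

p = 4, m = -9, k = 28, q = 26, z = 23, c = -5

Rows 3 and 4 both sum to 90, so that's the common total.
The known cells in row 6 total 86, leaving 90 − 86 = 4 for the blank.
The known cells in column 7 total 99, leaving 90 − 99 = -9 for the blank.
The known cells in row 2 total 62, leaving 90 − 62 = 28 for the blank.
The known cells in column 6 total 64, leaving 90 − 64 = 26 for the blank.
The known cells in row 1 total 67, leaving 90 − 67 = 23 for the blank.
The known cells in row 5 total 95, leaving 90 − 95 = -5 for the blank.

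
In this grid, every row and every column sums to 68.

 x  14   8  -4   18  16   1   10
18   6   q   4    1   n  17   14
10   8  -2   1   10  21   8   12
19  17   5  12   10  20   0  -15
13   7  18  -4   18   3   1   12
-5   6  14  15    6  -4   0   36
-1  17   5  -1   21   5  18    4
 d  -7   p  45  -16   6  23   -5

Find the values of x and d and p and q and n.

x = 5, d = 9, p = 13, q = 7, n = 1

The known cells in column 6 total 67, leaving 68 − 67 = 1 for the blank.
The known cells in row 2 total 61, leaving 68 − 61 = 7 for the blank.
The known cells in row 1 total 63, leaving 68 − 63 = 5 for the blank.
The known cells in column 1 total 59, leaving 68 − 59 = 9 for the blank.
The known cells in row 8 total 55, leaving 68 − 55 = 13 for the blank.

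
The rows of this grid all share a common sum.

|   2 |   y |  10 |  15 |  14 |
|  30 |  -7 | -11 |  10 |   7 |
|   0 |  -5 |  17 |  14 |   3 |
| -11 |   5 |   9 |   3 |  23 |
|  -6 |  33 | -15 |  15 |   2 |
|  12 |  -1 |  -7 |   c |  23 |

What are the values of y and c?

y = -12, c = 2

The complete rows each total 29.
Row 1 is missing 29 − 41 = -12 (since 2 + 10 + 15 + 14 = 41).
Row 6 is missing 29 − 27 = 2 (since 12 − 1 − 7 + 23 = 27).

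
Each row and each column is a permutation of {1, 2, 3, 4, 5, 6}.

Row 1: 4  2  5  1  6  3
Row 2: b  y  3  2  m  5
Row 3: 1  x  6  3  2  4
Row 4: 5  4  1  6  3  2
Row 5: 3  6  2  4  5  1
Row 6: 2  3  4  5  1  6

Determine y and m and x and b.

y = 1, m = 4, x = 5, b = 6

At (row 2, col 1): column 1 already has {1, 2, 3, 4, 5}, so the value is 6.
At (row 3, col 2): row 3 already has {1, 2, 3, 4, 6}, so the value is 5.
For row 2, column 2: column 2 already has {2, 3, 4, 5, 6}; that leaves 1.
Cell (2,5): row 2 already has {1, 2, 3, 5, 6} → 4.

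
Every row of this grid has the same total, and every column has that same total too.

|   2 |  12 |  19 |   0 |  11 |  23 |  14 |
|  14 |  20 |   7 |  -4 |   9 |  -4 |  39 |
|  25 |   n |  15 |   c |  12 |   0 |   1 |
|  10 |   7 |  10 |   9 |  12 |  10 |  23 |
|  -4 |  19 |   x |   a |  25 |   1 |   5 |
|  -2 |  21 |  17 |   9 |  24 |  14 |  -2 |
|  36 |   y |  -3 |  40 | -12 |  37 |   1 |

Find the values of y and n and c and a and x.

Rows 1 and 2 both sum to 81, so that's the common total.
Row 7 has 36 − 3 + 40 − 12 + 37 + 1 = 99; the blank must be 81 − 99 = -18.
Column 2 has 12 + 20 + 7 + 19 + 21 − 18 = 61; the blank must be 81 − 61 = 20.
Column 3 has 19 + 7 + 15 + 10 + 17 − 3 = 65; the blank must be 81 − 65 = 16.
Row 5 has -4 + 19 + 16 + 25 + 1 + 5 = 62; the blank must be 81 − 62 = 19.
Row 3 has 25 + 20 + 15 + 12 + 0 + 1 = 73; the blank must be 81 − 73 = 8.

y = -18, n = 20, c = 8, a = 19, x = 16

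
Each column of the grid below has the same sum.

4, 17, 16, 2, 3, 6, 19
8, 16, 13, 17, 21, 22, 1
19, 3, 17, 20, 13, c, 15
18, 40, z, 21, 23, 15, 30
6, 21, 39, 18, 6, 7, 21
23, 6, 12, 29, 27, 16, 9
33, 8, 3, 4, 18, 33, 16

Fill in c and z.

c = 12, z = 11

Columns 1 and 7 both add up to 111, so every column sums to 111.
Column 6: 6 + 22 + 15 + 7 + 16 + 33 = 99, so the missing entry is 111 − 99 = 12.
Column 3: 16 + 13 + 17 + 39 + 12 + 3 = 100, so the missing entry is 111 − 100 = 11.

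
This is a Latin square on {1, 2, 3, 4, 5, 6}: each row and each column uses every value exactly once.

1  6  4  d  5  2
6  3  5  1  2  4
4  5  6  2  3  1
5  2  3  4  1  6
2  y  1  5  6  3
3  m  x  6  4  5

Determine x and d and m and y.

For row 1, column 4: row 1 already has {1, 2, 4, 5, 6}; that leaves 3.
For row 5, column 2: row 5 already has {1, 2, 3, 5, 6}; that leaves 4.
At (row 6, col 2): column 2 already has {2, 3, 4, 5, 6}, so the value is 1.
For row 6, column 3: row 6 already has {1, 3, 4, 5, 6}; that leaves 2.

x = 2, d = 3, m = 1, y = 4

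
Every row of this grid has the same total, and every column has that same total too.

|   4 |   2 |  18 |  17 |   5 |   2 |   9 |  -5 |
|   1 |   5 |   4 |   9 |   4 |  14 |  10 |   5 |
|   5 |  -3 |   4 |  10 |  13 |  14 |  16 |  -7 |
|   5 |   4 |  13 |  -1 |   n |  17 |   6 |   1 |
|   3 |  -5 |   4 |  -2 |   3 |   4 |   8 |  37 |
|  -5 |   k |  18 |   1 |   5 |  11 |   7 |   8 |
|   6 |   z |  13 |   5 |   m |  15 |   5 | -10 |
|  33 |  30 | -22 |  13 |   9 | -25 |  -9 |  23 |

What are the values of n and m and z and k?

Rows 1 and 2 both sum to 52, so that's the common total.
The known cells in row 6 total 45, leaving 52 − 45 = 7 for the blank.
The known cells in column 2 total 40, leaving 52 − 40 = 12 for the blank.
The known cells in row 7 total 46, leaving 52 − 46 = 6 for the blank.
The known cells in row 4 total 45, leaving 52 − 45 = 7 for the blank.

n = 7, m = 6, z = 12, k = 7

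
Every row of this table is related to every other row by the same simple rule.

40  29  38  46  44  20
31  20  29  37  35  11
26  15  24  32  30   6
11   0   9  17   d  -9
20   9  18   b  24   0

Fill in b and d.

The difference between any two rows is the same in every column — this is an addition table with the headers hidden.
Row 5 minus row 1 is 9 − 29 = -20, so its entry in column 4 is 46 + (-20) = 26.
Row 4 minus row 1 is 0 − 29 = -29, so its entry in column 5 is 44 + (-29) = 15.

b = 26, d = 15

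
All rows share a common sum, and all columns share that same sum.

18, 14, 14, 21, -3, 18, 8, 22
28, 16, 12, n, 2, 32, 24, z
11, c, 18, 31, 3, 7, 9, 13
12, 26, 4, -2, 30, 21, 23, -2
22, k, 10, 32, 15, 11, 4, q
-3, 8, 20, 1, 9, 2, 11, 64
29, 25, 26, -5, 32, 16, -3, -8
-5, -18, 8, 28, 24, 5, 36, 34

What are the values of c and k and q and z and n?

c = 20, k = 21, q = -3, z = -8, n = 6

Rows 1 and 4 both sum to 112, so that's the common total.
The known cells in row 3 total 92, leaving 112 − 92 = 20 for the blank.
The known cells in column 2 total 91, leaving 112 − 91 = 21 for the blank.
The known cells in column 4 total 106, leaving 112 − 106 = 6 for the blank.
The known cells in row 2 total 120, leaving 112 − 120 = -8 for the blank.
The known cells in row 5 total 115, leaving 112 − 115 = -3 for the blank.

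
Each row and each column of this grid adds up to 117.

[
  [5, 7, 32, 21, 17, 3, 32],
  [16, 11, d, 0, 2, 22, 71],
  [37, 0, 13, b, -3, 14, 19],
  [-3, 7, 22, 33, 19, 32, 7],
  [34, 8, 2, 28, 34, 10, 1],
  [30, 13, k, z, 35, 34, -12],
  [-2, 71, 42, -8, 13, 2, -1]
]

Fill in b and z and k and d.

b = 37, z = 6, k = 11, d = -5

Row 3: 37 + 0 + 13 − 3 + 14 + 19 = 80, so its missing entry is 117 − 80 = 37.
Column 4: 21 + 0 + 37 + 33 + 28 − 8 = 111, so its missing entry is 117 − 111 = 6.
Row 2: 16 + 11 + 0 + 2 + 22 + 71 = 122, so its missing entry is 117 − 122 = -5.
Row 6: 30 + 13 + 6 + 35 + 34 − 12 = 106, so its missing entry is 117 − 106 = 11.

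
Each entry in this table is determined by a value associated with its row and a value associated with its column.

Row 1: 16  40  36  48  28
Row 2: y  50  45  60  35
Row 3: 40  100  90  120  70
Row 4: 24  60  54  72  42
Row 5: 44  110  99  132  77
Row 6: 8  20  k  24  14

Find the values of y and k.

Each row is a constant multiple of every other row — this is a multiplication table with the headers hidden.
Row 2 is 60/48 = 5/4 times row 1, so its entry in column 1 is 16 × 5/4 = 20.
Row 6 is 24/48 = 1/2 times row 1, so its entry in column 3 is 36 × 1/2 = 18.

y = 20, k = 18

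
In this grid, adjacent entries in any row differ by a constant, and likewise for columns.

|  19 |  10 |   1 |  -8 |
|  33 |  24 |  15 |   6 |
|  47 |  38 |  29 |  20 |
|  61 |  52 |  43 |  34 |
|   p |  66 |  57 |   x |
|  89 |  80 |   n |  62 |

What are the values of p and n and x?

p = 75, n = 71, x = 48

Along each row the entries change by -9 per step; down each column they change by 14.
Row 5: from 66 at column 2, stepping by -9 to column 1 gives 75.
Row 6: from 89 at column 1, stepping by -9 to column 3 gives 71.
Row 5: from 66 at column 2, stepping by -9 to column 4 gives 48.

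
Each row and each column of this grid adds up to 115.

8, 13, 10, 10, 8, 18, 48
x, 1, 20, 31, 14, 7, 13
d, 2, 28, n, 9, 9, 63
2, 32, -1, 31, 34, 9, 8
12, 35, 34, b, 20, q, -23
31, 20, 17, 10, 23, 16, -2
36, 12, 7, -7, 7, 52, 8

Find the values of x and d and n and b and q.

x = 29, d = -3, n = 7, b = 33, q = 4

Column 6 has 18 + 7 + 9 + 9 + 16 + 52 = 111; the blank must be 115 − 111 = 4.
Row 5 has 12 + 35 + 34 + 20 + 4 − 23 = 82; the blank must be 115 − 82 = 33.
Column 4 has 10 + 31 + 31 + 33 + 10 − 7 = 108; the blank must be 115 − 108 = 7.
Row 3 has 2 + 28 + 7 + 9 + 9 + 63 = 118; the blank must be 115 − 118 = -3.
Row 2 has 1 + 20 + 31 + 14 + 7 + 13 = 86; the blank must be 115 − 86 = 29.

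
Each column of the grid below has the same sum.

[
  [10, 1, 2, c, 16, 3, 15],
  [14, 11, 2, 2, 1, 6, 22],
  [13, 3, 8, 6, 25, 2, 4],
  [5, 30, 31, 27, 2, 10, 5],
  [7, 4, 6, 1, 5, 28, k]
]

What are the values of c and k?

The complete columns each total 49.
Column 4 is missing 49 − 36 = 13 (since 2 + 6 + 27 + 1 = 36).
Column 7 is missing 49 − 46 = 3 (since 15 + 22 + 4 + 5 = 46).

c = 13, k = 3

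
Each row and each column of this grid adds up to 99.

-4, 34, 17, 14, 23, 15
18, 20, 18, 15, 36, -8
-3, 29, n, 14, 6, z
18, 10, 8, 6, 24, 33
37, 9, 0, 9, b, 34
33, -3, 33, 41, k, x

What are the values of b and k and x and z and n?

Row 5 has 37 + 9 + 0 + 9 + 34 = 89; the blank must be 99 − 89 = 10.
Column 5 has 23 + 36 + 6 + 24 + 10 = 99; the blank must be 99 − 99 = 0.
Row 6 has 33 − 3 + 33 + 41 + 0 = 104; the blank must be 99 − 104 = -5.
Column 3 has 17 + 18 + 8 + 0 + 33 = 76; the blank must be 99 − 76 = 23.
Row 3 has -3 + 29 + 23 + 14 + 6 = 69; the blank must be 99 − 69 = 30.

b = 10, k = 0, x = -5, z = 30, n = 23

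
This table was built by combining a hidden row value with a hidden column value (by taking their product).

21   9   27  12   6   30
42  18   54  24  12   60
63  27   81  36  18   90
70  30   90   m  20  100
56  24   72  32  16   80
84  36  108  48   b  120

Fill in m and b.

m = 40, b = 24

Each row is a constant multiple of every other row — this is a multiplication table with the headers hidden.
Row 4 is 30/9 = 10/3 times row 1, so its entry in column 4 is 12 × 10/3 = 40.
Row 6 is 36/9 = 4/1 times row 1, so its entry in column 5 is 6 × 4/1 = 24.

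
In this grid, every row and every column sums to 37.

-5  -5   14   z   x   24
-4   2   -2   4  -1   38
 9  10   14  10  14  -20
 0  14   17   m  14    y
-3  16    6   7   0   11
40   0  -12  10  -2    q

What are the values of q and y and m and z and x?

Row 6 has 40 + 0 − 12 + 10 − 2 = 36; the blank must be 37 − 36 = 1.
Column 5 has -1 + 14 + 14 + 0 − 2 = 25; the blank must be 37 − 25 = 12.
Row 1 has -5 − 5 + 14 + 12 + 24 = 40; the blank must be 37 − 40 = -3.
Column 4 has -3 + 4 + 10 + 7 + 10 = 28; the blank must be 37 − 28 = 9.
Row 4 has 0 + 14 + 17 + 9 + 14 = 54; the blank must be 37 − 54 = -17.

q = 1, y = -17, m = 9, z = -3, x = 12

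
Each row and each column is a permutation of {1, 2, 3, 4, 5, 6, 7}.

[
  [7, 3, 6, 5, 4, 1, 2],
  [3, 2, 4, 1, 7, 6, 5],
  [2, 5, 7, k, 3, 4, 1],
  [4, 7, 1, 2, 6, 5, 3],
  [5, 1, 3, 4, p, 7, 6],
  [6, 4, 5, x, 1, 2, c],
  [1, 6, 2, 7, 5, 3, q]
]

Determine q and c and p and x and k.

Cell (5,5): row 5 already has {1, 3, 4, 5, 6, 7} → 2.
At (row 7, col 7): row 7 already has {1, 2, 3, 5, 6, 7}, so the value is 4.
For row 3, column 4: row 3 already has {1, 2, 3, 4, 5, 7}; that leaves 6.
At (row 6, col 7): column 7 already has {1, 2, 3, 4, 5, 6}, so the value is 7.
Cell (6,4): row 6 already has {1, 2, 4, 5, 6, 7} → 3.

q = 4, c = 7, p = 2, x = 3, k = 6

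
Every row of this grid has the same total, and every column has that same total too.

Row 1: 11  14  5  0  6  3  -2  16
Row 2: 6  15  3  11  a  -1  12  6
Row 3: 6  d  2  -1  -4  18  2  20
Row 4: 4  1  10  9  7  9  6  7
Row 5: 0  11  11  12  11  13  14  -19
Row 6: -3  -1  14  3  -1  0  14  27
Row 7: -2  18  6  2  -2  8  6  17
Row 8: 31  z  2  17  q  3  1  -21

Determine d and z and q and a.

d = 10, z = -15, q = 35, a = 1

Rows 1 and 4 both sum to 53, so that's the common total.
Row 3: 6 + 2 − 1 − 4 + 18 + 2 + 20 = 43, so its missing entry is 53 − 43 = 10.
Column 2: 14 + 15 + 10 + 1 + 11 − 1 + 18 = 68, so its missing entry is 53 − 68 = -15.
Row 8: 31 − 15 + 2 + 17 + 3 + 1 − 21 = 18, so its missing entry is 53 − 18 = 35.
Row 2: 6 + 15 + 3 + 11 − 1 + 12 + 6 = 52, so its missing entry is 53 − 52 = 1.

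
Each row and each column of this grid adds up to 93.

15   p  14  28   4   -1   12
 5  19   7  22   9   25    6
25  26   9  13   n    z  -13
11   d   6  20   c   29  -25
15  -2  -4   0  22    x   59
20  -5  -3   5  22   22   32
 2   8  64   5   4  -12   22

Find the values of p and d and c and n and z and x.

p = 21, d = 26, c = 26, n = 6, z = 27, x = 3

Row 1: 15 + 14 + 28 + 4 − 1 + 12 = 72, so its missing entry is 93 − 72 = 21.
Column 2: 21 + 19 + 26 − 2 − 5 + 8 = 67, so its missing entry is 93 − 67 = 26.
Row 4: 11 + 26 + 6 + 20 + 29 − 25 = 67, so its missing entry is 93 − 67 = 26.
Column 5: 4 + 9 + 26 + 22 + 22 + 4 = 87, so its missing entry is 93 − 87 = 6.
Row 5: 15 − 2 − 4 + 0 + 22 + 59 = 90, so its missing entry is 93 − 90 = 3.
Row 3: 25 + 26 + 9 + 13 + 6 − 13 = 66, so its missing entry is 93 − 66 = 27.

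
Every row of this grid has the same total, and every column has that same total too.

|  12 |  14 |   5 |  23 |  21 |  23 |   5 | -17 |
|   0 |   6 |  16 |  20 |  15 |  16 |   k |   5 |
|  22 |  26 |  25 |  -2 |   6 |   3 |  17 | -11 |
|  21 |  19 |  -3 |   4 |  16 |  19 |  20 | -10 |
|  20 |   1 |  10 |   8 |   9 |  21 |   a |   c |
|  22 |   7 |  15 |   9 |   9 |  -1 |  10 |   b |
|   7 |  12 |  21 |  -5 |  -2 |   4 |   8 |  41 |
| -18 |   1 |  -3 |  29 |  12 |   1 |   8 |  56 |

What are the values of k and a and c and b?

Rows 1 and 3 both sum to 86, so that's the common total.
Row 2 has 0 + 6 + 16 + 20 + 15 + 16 + 5 = 78; the blank must be 86 − 78 = 8.
Column 7 has 5 + 8 + 17 + 20 + 10 + 8 + 8 = 76; the blank must be 86 − 76 = 10.
Row 5 has 20 + 1 + 10 + 8 + 9 + 21 + 10 = 79; the blank must be 86 − 79 = 7.
Row 6 has 22 + 7 + 15 + 9 + 9 − 1 + 10 = 71; the blank must be 86 − 71 = 15.

k = 8, a = 10, c = 7, b = 15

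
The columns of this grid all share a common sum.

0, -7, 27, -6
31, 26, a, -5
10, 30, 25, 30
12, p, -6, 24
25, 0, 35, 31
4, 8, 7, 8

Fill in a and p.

The complete columns each total 82.
Column 3 is missing 82 − 88 = -6 (since 27 + 25 − 6 + 35 + 7 = 88).
Column 2 is missing 82 − 57 = 25 (since -7 + 26 + 30 + 0 + 8 = 57).

a = -6, p = 25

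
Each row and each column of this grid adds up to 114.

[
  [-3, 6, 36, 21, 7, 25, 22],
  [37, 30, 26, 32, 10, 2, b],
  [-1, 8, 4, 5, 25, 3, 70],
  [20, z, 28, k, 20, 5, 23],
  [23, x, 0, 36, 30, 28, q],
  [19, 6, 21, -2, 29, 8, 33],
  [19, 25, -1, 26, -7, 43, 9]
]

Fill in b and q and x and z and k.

Column 4 has 21 + 32 + 5 + 36 − 2 + 26 = 118; the blank must be 114 − 118 = -4.
Row 4 has 20 + 28 − 4 + 20 + 5 + 23 = 92; the blank must be 114 − 92 = 22.
Row 2 has 37 + 30 + 26 + 32 + 10 + 2 = 137; the blank must be 114 − 137 = -23.
Column 7 has 22 − 23 + 70 + 23 + 33 + 9 = 134; the blank must be 114 − 134 = -20.
Row 5 has 23 + 0 + 36 + 30 + 28 − 20 = 97; the blank must be 114 − 97 = 17.

b = -23, q = -20, x = 17, z = 22, k = -4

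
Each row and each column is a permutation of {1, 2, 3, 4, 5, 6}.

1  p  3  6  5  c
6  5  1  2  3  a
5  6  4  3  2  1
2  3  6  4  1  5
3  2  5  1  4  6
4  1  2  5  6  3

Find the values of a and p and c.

At (row 1, col 2): column 2 already has {1, 2, 3, 5, 6}, so the value is 4.
For row 1, column 6: row 1 already has {1, 3, 4, 5, 6}; that leaves 2.
At (row 2, col 6): row 2 already has {1, 2, 3, 5, 6}, so the value is 4.

a = 4, p = 4, c = 2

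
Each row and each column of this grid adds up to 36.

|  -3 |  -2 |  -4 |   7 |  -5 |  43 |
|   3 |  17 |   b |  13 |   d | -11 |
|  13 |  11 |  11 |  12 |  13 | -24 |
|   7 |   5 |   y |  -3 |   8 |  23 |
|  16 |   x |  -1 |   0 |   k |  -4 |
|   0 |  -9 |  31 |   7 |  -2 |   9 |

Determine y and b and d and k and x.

y = -4, b = 3, d = 11, k = 11, x = 14

Row 4: 7 + 5 − 3 + 8 + 23 = 40, so its missing entry is 36 − 40 = -4.
Column 3: -4 + 11 − 4 − 1 + 31 = 33, so its missing entry is 36 − 33 = 3.
Row 2: 3 + 17 + 3 + 13 − 11 = 25, so its missing entry is 36 − 25 = 11.
Column 5: -5 + 11 + 13 + 8 − 2 = 25, so its missing entry is 36 − 25 = 11.
Row 5: 16 − 1 + 0 + 11 − 4 = 22, so its missing entry is 36 − 22 = 14.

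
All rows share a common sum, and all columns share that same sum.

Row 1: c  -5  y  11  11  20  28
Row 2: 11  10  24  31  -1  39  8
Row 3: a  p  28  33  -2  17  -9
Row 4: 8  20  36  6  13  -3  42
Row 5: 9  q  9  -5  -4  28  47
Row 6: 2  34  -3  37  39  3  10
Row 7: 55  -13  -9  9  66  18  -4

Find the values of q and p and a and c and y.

Rows 2 and 4 both sum to 122, so that's the common total.
Column 3 has 24 + 28 + 36 + 9 − 3 − 9 = 85; the blank must be 122 − 85 = 37.
Row 1 has -5 + 37 + 11 + 11 + 20 + 28 = 102; the blank must be 122 − 102 = 20.
Column 1 has 20 + 11 + 8 + 9 + 2 + 55 = 105; the blank must be 122 − 105 = 17.
Row 3 has 17 + 28 + 33 − 2 + 17 − 9 = 84; the blank must be 122 − 84 = 38.
Row 5 has 9 + 9 − 5 − 4 + 28 + 47 = 84; the blank must be 122 − 84 = 38.

q = 38, p = 38, a = 17, c = 20, y = 37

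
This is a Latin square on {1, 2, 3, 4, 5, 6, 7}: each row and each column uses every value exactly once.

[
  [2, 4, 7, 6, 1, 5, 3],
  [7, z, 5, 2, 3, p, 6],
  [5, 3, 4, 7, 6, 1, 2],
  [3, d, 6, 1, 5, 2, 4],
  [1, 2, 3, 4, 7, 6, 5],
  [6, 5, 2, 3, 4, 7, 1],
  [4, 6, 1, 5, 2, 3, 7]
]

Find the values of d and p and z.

d = 7, p = 4, z = 1

At (row 4, col 2): row 4 already has {1, 2, 3, 4, 5, 6}, so the value is 7.
At (row 2, col 2): column 2 already has {2, 3, 4, 5, 6, 7}, so the value is 1.
At (row 2, col 6): row 2 already has {1, 2, 3, 5, 6, 7}, so the value is 4.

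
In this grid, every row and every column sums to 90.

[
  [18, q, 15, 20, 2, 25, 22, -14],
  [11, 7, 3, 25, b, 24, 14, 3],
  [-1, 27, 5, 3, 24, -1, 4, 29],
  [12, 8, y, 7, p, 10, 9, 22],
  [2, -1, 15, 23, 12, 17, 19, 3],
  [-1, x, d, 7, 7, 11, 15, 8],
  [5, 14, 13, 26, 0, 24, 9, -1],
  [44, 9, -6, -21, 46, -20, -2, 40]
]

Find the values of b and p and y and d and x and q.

Row 1: 18 + 15 + 20 + 2 + 25 + 22 − 14 = 88, so its missing entry is 90 − 88 = 2.
Column 2: 2 + 7 + 27 + 8 − 1 + 14 + 9 = 66, so its missing entry is 90 − 66 = 24.
Row 2: 11 + 7 + 3 + 25 + 24 + 14 + 3 = 87, so its missing entry is 90 − 87 = 3.
Column 5: 2 + 3 + 24 + 12 + 7 + 0 + 46 = 94, so its missing entry is 90 − 94 = -4.
Row 4: 12 + 8 + 7 − 4 + 10 + 9 + 22 = 64, so its missing entry is 90 − 64 = 26.
Row 6: -1 + 24 + 7 + 7 + 11 + 15 + 8 = 71, so its missing entry is 90 − 71 = 19.

b = 3, p = -4, y = 26, d = 19, x = 24, q = 2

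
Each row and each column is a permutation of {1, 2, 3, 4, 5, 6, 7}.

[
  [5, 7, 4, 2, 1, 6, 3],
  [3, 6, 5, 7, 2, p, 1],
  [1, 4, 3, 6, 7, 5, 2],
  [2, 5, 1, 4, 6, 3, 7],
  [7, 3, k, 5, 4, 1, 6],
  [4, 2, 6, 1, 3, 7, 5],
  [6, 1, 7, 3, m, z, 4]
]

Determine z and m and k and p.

Cell (5,3): row 5 already has {1, 3, 4, 5, 6, 7} → 2.
At (row 7, col 5): column 5 already has {1, 2, 3, 4, 6, 7}, so the value is 5.
For row 7, column 6: row 7 already has {1, 3, 4, 5, 6, 7}; that leaves 2.
At (row 2, col 6): row 2 already has {1, 2, 3, 5, 6, 7}, so the value is 4.

z = 2, m = 5, k = 2, p = 4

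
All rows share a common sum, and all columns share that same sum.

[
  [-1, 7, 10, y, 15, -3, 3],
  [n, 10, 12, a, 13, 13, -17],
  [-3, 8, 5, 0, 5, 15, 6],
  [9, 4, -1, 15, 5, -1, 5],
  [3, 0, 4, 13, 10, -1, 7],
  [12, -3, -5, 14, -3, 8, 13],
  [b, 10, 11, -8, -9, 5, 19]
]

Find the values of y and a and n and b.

y = 5, a = -3, n = 8, b = 8

Rows 3 and 4 both sum to 36, so that's the common total.
The known cells in row 1 total 31, leaving 36 − 31 = 5 for the blank.
The known cells in column 4 total 39, leaving 36 − 39 = -3 for the blank.
The known cells in row 2 total 28, leaving 36 − 28 = 8 for the blank.
The known cells in row 7 total 28, leaving 36 − 28 = 8 for the blank.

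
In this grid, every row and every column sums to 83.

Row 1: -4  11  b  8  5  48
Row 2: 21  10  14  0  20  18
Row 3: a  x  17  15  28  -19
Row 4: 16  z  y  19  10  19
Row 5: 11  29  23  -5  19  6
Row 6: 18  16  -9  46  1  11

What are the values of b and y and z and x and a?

b = 15, y = 23, z = -4, x = 21, a = 21

The known cells in column 1 total 62, leaving 83 − 62 = 21 for the blank.
The known cells in row 3 total 62, leaving 83 − 62 = 21 for the blank.
The known cells in column 2 total 87, leaving 83 − 87 = -4 for the blank.
The known cells in row 1 total 68, leaving 83 − 68 = 15 for the blank.
The known cells in row 4 total 60, leaving 83 − 60 = 23 for the blank.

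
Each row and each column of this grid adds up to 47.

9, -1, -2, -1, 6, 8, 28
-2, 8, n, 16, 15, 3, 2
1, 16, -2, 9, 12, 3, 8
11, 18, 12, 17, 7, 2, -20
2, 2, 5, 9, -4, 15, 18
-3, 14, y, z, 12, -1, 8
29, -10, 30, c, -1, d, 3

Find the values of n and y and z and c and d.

n = 5, y = -1, z = 18, c = -21, d = 17

The known cells in row 2 total 42, leaving 47 − 42 = 5 for the blank.
The known cells in column 6 total 30, leaving 47 − 30 = 17 for the blank.
The known cells in row 7 total 68, leaving 47 − 68 = -21 for the blank.
The known cells in column 4 total 29, leaving 47 − 29 = 18 for the blank.
The known cells in row 6 total 48, leaving 47 − 48 = -1 for the blank.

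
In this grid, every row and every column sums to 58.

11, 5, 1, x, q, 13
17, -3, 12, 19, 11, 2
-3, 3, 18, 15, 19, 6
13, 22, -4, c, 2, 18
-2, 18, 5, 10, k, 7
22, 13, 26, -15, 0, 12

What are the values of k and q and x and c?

Row 5 has -2 + 18 + 5 + 10 + 7 = 38; the blank must be 58 − 38 = 20.
Column 5 has 11 + 19 + 2 + 20 + 0 = 52; the blank must be 58 − 52 = 6.
Row 1 has 11 + 5 + 1 + 6 + 13 = 36; the blank must be 58 − 36 = 22.
Row 4 has 13 + 22 − 4 + 2 + 18 = 51; the blank must be 58 − 51 = 7.

k = 20, q = 6, x = 22, c = 7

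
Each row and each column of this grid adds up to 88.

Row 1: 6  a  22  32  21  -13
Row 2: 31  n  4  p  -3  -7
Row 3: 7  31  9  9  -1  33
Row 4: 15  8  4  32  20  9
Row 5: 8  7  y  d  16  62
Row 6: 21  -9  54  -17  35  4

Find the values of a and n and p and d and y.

The known cells in row 1 total 68, leaving 88 − 68 = 20 for the blank.
The known cells in column 2 total 57, leaving 88 − 57 = 31 for the blank.
The known cells in column 3 total 93, leaving 88 − 93 = -5 for the blank.
The known cells in row 5 total 88, leaving 88 − 88 = 0 for the blank.
The known cells in row 2 total 56, leaving 88 − 56 = 32 for the blank.

a = 20, n = 31, p = 32, d = 0, y = -5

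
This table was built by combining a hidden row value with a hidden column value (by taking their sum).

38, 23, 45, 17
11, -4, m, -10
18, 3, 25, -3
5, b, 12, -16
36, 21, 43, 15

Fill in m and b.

m = 18, b = -10

The difference between any two rows is the same in every column — this is an addition table with the headers hidden.
Row 2 minus row 1 is -10 − 17 = -27, so its entry in column 3 is 45 + (-27) = 18.
Row 4 minus row 1 is -16 − 17 = -33, so its entry in column 2 is 23 + (-33) = -10.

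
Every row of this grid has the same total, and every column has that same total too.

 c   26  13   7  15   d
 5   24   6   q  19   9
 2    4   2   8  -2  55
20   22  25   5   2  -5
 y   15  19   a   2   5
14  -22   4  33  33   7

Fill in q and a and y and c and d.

q = 6, a = 10, y = 18, c = 10, d = -2

Rows 3 and 4 both sum to 69, so that's the common total.
Column 6 has 9 + 55 − 5 + 5 + 7 = 71; the blank must be 69 − 71 = -2.
Row 1 has 26 + 13 + 7 + 15 − 2 = 59; the blank must be 69 − 59 = 10.
Column 1 has 10 + 5 + 2 + 20 + 14 = 51; the blank must be 69 − 51 = 18.
Row 5 has 18 + 15 + 19 + 2 + 5 = 59; the blank must be 69 − 59 = 10.
Row 2 has 5 + 24 + 6 + 19 + 9 = 63; the blank must be 69 − 63 = 6.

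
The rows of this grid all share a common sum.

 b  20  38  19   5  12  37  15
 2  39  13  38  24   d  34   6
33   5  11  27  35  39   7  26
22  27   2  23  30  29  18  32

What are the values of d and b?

d = 27, b = 37

Row 3 sums to 183 and so does row 4; that's the common total.
In row 2 the known cells total 156, leaving 183 − 156 = 27.
In row 1 the known cells total 146, leaving 183 − 146 = 37.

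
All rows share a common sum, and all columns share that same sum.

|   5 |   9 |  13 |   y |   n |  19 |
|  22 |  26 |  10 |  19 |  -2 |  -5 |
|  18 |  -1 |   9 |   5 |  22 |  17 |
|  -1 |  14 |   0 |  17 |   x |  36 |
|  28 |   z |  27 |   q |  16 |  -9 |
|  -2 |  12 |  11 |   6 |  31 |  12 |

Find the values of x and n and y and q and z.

Rows 2 and 3 both sum to 70, so that's the common total.
Row 4 has -1 + 14 + 0 + 17 + 36 = 66; the blank must be 70 − 66 = 4.
Column 5 has -2 + 22 + 4 + 16 + 31 = 71; the blank must be 70 − 71 = -1.
Row 1 has 5 + 9 + 13 − 1 + 19 = 45; the blank must be 70 − 45 = 25.
Column 4 has 25 + 19 + 5 + 17 + 6 = 72; the blank must be 70 − 72 = -2.
Row 5 has 28 + 27 − 2 + 16 − 9 = 60; the blank must be 70 − 60 = 10.

x = 4, n = -1, y = 25, q = -2, z = 10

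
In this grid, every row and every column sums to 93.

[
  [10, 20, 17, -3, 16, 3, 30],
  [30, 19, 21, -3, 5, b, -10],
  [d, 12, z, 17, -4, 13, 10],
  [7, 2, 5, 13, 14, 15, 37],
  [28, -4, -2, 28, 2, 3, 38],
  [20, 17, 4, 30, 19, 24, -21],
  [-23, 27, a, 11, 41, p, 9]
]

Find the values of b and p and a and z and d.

Row 2: 30 + 19 + 21 − 3 + 5 − 10 = 62, so its missing entry is 93 − 62 = 31.
Column 6: 3 + 31 + 13 + 15 + 3 + 24 = 89, so its missing entry is 93 − 89 = 4.
Row 7: -23 + 27 + 11 + 41 + 4 + 9 = 69, so its missing entry is 93 − 69 = 24.
Column 1: 10 + 30 + 7 + 28 + 20 − 23 = 72, so its missing entry is 93 − 72 = 21.
Row 3: 21 + 12 + 17 − 4 + 13 + 10 = 69, so its missing entry is 93 − 69 = 24.

b = 31, p = 4, a = 24, z = 24, d = 21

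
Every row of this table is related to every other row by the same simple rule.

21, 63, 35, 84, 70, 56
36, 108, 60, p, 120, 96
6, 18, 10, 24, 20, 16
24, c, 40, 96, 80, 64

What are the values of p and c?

Each row is a constant multiple of every other row — this is a multiplication table with the headers hidden.
Row 2 is 120/70 = 12/7 times row 1, so its entry in column 4 is 84 × 12/7 = 144.
Row 4 is 80/70 = 8/7 times row 1, so its entry in column 2 is 63 × 8/7 = 72.

p = 144, c = 72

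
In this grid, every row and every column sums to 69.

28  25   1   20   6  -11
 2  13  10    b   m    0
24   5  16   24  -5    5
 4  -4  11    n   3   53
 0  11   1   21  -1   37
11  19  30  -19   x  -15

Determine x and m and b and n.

x = 43, m = 23, b = 21, n = 2

Row 6 has 11 + 19 + 30 − 19 − 15 = 26; the blank must be 69 − 26 = 43.
Row 4 has 4 − 4 + 11 + 3 + 53 = 67; the blank must be 69 − 67 = 2.
Column 4 has 20 + 24 + 2 + 21 − 19 = 48; the blank must be 69 − 48 = 21.
Row 2 has 2 + 13 + 10 + 21 + 0 = 46; the blank must be 69 − 46 = 23.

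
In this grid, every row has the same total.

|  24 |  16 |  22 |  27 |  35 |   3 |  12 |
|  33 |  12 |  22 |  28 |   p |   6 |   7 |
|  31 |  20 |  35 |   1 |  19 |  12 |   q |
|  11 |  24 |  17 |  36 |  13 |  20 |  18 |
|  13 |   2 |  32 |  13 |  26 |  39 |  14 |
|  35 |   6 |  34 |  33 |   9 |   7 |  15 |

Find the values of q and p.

q = 21, p = 31

The complete rows each total 139.
Row 3 is missing 139 − 118 = 21 (since 31 + 20 + 35 + 1 + 19 + 12 = 118).
Row 2 is missing 139 − 108 = 31 (since 33 + 12 + 22 + 28 + 6 + 7 = 108).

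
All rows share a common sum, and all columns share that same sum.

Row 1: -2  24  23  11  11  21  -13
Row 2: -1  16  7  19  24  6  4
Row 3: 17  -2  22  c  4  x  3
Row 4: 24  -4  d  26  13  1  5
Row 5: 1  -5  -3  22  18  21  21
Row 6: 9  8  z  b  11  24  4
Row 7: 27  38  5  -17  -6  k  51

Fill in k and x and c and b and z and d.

k = -23, x = 25, c = 6, b = 8, z = 11, d = 10

Rows 1 and 2 both sum to 75, so that's the common total.
The known cells in row 7 total 98, leaving 75 − 98 = -23 for the blank.
The known cells in row 4 total 65, leaving 75 − 65 = 10 for the blank.
The known cells in column 6 total 50, leaving 75 − 50 = 25 for the blank.
The known cells in row 3 total 69, leaving 75 − 69 = 6 for the blank.
The known cells in column 4 total 67, leaving 75 − 67 = 8 for the blank.
The known cells in row 6 total 64, leaving 75 − 64 = 11 for the blank.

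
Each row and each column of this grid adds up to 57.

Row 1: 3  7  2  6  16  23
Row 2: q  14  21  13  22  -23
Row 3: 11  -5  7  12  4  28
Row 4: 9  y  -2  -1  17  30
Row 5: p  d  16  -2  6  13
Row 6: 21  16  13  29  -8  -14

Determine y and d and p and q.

Row 4: 9 − 2 − 1 + 17 + 30 = 53, so its missing entry is 57 − 53 = 4.
Row 2: 14 + 21 + 13 + 22 − 23 = 47, so its missing entry is 57 − 47 = 10.
Column 1: 3 + 10 + 11 + 9 + 21 = 54, so its missing entry is 57 − 54 = 3.
Row 5: 3 + 16 − 2 + 6 + 13 = 36, so its missing entry is 57 − 36 = 21.

y = 4, d = 21, p = 3, q = 10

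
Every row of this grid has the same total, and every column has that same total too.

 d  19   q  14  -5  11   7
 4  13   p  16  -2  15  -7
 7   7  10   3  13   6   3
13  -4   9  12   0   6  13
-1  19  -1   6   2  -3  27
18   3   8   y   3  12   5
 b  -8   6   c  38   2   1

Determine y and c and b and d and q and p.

Rows 3 and 4 both sum to 49, so that's the common total.
The known cells in row 2 total 39, leaving 49 − 39 = 10 for the blank.
The known cells in column 3 total 42, leaving 49 − 42 = 7 for the blank.
The known cells in row 1 total 53, leaving 49 − 53 = -4 for the blank.
The known cells in column 1 total 37, leaving 49 − 37 = 12 for the blank.
The known cells in row 6 total 49, leaving 49 − 49 = 0 for the blank.
The known cells in row 7 total 51, leaving 49 − 51 = -2 for the blank.

y = 0, c = -2, b = 12, d = -4, q = 7, p = 10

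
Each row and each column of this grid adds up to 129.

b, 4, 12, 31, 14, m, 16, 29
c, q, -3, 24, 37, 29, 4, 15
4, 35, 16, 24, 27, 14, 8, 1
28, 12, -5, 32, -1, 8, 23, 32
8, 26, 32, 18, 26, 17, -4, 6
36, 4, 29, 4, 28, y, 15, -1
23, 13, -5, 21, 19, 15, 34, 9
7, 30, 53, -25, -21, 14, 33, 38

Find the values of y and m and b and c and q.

y = 14, m = 18, b = 5, c = 18, q = 5

Row 6 has 36 + 4 + 29 + 4 + 28 + 15 − 1 = 115; the blank must be 129 − 115 = 14.
Column 2 has 4 + 35 + 12 + 26 + 4 + 13 + 30 = 124; the blank must be 129 − 124 = 5.
Column 6 has 29 + 14 + 8 + 17 + 14 + 15 + 14 = 111; the blank must be 129 − 111 = 18.
Row 1 has 4 + 12 + 31 + 14 + 18 + 16 + 29 = 124; the blank must be 129 − 124 = 5.
Row 2 has 5 − 3 + 24 + 37 + 29 + 4 + 15 = 111; the blank must be 129 − 111 = 18.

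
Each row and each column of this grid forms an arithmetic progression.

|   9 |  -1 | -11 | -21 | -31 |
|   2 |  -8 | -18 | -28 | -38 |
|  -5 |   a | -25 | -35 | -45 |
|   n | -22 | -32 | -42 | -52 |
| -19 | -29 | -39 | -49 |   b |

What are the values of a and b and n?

Along each row the entries change by -10 per step; down each column they change by -7.
Row 3: from -5 at column 1, stepping by -10 to column 2 gives -15.
Row 5: from -19 at column 1, stepping by -10 to column 5 gives -59.
Row 4: from -22 at column 2, stepping by -10 to column 1 gives -12.

a = -15, b = -59, n = -12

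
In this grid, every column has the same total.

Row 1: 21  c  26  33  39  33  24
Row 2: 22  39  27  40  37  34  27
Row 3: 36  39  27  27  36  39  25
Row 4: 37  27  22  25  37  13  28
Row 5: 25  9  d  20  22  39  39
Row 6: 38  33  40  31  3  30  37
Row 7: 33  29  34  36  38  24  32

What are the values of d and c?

d = 36, c = 36

The complete columns each total 212.
Column 3 is missing 212 − 176 = 36 (since 26 + 27 + 27 + 22 + 40 + 34 = 176).
Column 2 is missing 212 − 176 = 36 (since 39 + 39 + 27 + 9 + 33 + 29 = 176).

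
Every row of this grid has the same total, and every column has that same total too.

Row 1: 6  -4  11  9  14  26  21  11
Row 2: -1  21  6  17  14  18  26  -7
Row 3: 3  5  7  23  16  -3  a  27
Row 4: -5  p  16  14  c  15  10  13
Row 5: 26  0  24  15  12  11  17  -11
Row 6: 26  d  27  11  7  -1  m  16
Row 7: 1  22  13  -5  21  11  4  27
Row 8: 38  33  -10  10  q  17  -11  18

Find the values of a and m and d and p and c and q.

Rows 1 and 2 both sum to 94, so that's the common total.
Row 8 has 38 + 33 − 10 + 10 + 17 − 11 + 18 = 95; the blank must be 94 − 95 = -1.
Column 5 has 14 + 14 + 16 + 12 + 7 + 21 − 1 = 83; the blank must be 94 − 83 = 11.
Row 4 has -5 + 16 + 14 + 11 + 15 + 10 + 13 = 74; the blank must be 94 − 74 = 20.
Column 2 has -4 + 21 + 5 + 20 + 0 + 22 + 33 = 97; the blank must be 94 − 97 = -3.
Row 3 has 3 + 5 + 7 + 23 + 16 − 3 + 27 = 78; the blank must be 94 − 78 = 16.
Row 6 has 26 − 3 + 27 + 11 + 7 − 1 + 16 = 83; the blank must be 94 − 83 = 11.

a = 16, m = 11, d = -3, p = 20, c = 11, q = -1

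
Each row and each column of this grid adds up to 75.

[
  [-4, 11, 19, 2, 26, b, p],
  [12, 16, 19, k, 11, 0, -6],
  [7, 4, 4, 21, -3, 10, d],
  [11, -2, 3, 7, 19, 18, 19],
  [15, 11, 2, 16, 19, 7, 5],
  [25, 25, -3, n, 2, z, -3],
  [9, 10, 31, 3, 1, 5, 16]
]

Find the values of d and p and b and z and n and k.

d = 32, p = 12, b = 9, z = 26, n = 3, k = 23

The known cells in row 3 total 43, leaving 75 − 43 = 32 for the blank.
The known cells in column 7 total 63, leaving 75 − 63 = 12 for the blank.
The known cells in row 1 total 66, leaving 75 − 66 = 9 for the blank.
The known cells in column 6 total 49, leaving 75 − 49 = 26 for the blank.
The known cells in row 6 total 72, leaving 75 − 72 = 3 for the blank.
The known cells in row 2 total 52, leaving 75 − 52 = 23 for the blank.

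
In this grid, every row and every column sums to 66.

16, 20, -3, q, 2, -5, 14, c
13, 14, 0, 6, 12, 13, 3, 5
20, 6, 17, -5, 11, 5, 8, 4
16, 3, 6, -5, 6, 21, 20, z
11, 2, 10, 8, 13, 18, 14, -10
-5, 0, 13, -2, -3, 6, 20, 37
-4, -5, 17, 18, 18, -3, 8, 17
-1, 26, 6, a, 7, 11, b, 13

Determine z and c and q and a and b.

z = -1, c = 1, q = 21, a = 25, b = -21

Row 4 has 16 + 3 + 6 − 5 + 6 + 21 + 20 = 67; the blank must be 66 − 67 = -1.
Column 8 has 5 + 4 − 1 − 10 + 37 + 17 + 13 = 65; the blank must be 66 − 65 = 1.
Row 1 has 16 + 20 − 3 + 2 − 5 + 14 + 1 = 45; the blank must be 66 − 45 = 21.
Column 4 has 21 + 6 − 5 − 5 + 8 − 2 + 18 = 41; the blank must be 66 − 41 = 25.
Row 8 has -1 + 26 + 6 + 25 + 7 + 11 + 13 = 87; the blank must be 66 − 87 = -21.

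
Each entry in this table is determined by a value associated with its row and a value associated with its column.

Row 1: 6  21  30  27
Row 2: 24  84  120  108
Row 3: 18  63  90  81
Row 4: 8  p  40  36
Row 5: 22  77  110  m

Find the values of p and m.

Each row is a constant multiple of every other row — this is a multiplication table with the headers hidden.
Row 4 is 40/30 = 4/3 times row 1, so its entry in column 2 is 21 × 4/3 = 28.
Row 5 is 110/30 = 11/3 times row 1, so its entry in column 4 is 27 × 11/3 = 99.

p = 28, m = 99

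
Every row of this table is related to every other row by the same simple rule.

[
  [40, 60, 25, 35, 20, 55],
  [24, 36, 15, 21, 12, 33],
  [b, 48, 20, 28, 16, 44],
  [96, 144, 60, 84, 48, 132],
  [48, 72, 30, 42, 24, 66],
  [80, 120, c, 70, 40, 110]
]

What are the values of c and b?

Each row is a constant multiple of every other row — this is a multiplication table with the headers hidden.
Row 6 is 40/20 = 2/1 times row 1, so its entry in column 3 is 25 × 2/1 = 50.
Row 3 is 16/20 = 4/5 times row 1, so its entry in column 1 is 40 × 4/5 = 32.

c = 50, b = 32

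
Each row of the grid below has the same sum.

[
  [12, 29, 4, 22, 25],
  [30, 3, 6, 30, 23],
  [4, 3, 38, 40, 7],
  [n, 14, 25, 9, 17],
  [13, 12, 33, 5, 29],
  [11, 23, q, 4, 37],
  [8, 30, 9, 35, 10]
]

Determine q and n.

Rows 2 and 3 both add up to 92, so every row sums to 92.
Row 6: 11 + 23 + 4 + 37 = 75, so the missing entry is 92 − 75 = 17.
Row 4: 14 + 25 + 9 + 17 = 65, so the missing entry is 92 − 65 = 27.

q = 17, n = 27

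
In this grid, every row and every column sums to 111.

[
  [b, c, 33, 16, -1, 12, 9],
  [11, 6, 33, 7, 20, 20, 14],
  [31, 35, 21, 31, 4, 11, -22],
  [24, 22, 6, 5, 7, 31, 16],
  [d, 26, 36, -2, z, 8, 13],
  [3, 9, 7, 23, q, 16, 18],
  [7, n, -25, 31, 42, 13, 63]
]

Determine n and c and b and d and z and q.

The known cells in row 7 total 131, leaving 111 − 131 = -20 for the blank.
The known cells in column 2 total 78, leaving 111 − 78 = 33 for the blank.
The known cells in row 1 total 102, leaving 111 − 102 = 9 for the blank.
The known cells in column 1 total 85, leaving 111 − 85 = 26 for the blank.
The known cells in row 5 total 107, leaving 111 − 107 = 4 for the blank.
The known cells in row 6 total 76, leaving 111 − 76 = 35 for the blank.

n = -20, c = 33, b = 9, d = 26, z = 4, q = 35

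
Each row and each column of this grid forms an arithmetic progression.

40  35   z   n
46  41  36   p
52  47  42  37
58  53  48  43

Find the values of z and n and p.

Along each row the entries change by -5 per step; down each column they change by 6.
Row 1: from 40 at column 1, stepping by -5 to column 3 gives 30.
Row 1: from 40 at column 1, stepping by -5 to column 4 gives 25.
Row 2: from 46 at column 1, stepping by -5 to column 4 gives 31.

z = 30, n = 25, p = 31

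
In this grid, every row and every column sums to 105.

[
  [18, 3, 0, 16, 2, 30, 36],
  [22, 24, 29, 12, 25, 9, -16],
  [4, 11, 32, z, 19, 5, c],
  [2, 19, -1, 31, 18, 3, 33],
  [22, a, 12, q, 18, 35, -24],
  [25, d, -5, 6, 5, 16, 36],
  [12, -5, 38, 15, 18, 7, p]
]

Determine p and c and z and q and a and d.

Row 6: 25 − 5 + 6 + 5 + 16 + 36 = 83, so its missing entry is 105 − 83 = 22.
Row 7: 12 − 5 + 38 + 15 + 18 + 7 = 85, so its missing entry is 105 − 85 = 20.
Column 7: 36 − 16 + 33 − 24 + 36 + 20 = 85, so its missing entry is 105 − 85 = 20.
Row 3: 4 + 11 + 32 + 19 + 5 + 20 = 91, so its missing entry is 105 − 91 = 14.
Column 4: 16 + 12 + 14 + 31 + 6 + 15 = 94, so its missing entry is 105 − 94 = 11.
Row 5: 22 + 12 + 11 + 18 + 35 − 24 = 74, so its missing entry is 105 − 74 = 31.

p = 20, c = 20, z = 14, q = 11, a = 31, d = 22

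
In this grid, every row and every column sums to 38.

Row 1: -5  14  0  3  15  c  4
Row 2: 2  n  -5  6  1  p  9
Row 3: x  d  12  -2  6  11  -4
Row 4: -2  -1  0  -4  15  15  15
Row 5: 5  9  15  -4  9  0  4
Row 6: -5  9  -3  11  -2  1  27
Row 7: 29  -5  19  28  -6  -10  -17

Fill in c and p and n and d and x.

c = 7, p = 14, n = 11, d = 1, x = 14

Column 1 has -5 + 2 − 2 + 5 − 5 + 29 = 24; the blank must be 38 − 24 = 14.
Row 3 has 14 + 12 − 2 + 6 + 11 − 4 = 37; the blank must be 38 − 37 = 1.
Column 2 has 14 + 1 − 1 + 9 + 9 − 5 = 27; the blank must be 38 − 27 = 11.
Row 2 has 2 + 11 − 5 + 6 + 1 + 9 = 24; the blank must be 38 − 24 = 14.
Row 1 has -5 + 14 + 0 + 3 + 15 + 4 = 31; the blank must be 38 − 31 = 7.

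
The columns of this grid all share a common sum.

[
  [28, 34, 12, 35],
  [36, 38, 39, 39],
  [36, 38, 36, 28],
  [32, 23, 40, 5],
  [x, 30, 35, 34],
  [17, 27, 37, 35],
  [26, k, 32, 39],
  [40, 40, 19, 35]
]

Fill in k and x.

The complete columns each total 250.
Column 2 is missing 250 − 230 = 20 (since 34 + 38 + 38 + 23 + 30 + 27 + 40 = 230).
Column 1 is missing 250 − 215 = 35 (since 28 + 36 + 36 + 32 + 17 + 26 + 40 = 215).

k = 20, x = 35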